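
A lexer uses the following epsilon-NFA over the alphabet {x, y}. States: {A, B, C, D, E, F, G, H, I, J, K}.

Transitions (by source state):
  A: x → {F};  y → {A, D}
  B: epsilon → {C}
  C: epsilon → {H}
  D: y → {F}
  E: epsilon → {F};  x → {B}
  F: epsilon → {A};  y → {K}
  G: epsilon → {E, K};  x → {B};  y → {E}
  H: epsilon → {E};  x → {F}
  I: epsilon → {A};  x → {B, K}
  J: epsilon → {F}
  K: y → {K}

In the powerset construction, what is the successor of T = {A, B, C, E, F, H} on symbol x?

A on x → {F}.
E on x → {B}.
H on x → {F}.
No x-transition from B, C, F.
Union after reading x: {B, F}.
Now take the epsilon-closure:
From B via epsilon: add C.
From F via epsilon: add A.
From C via epsilon: add H.
From H via epsilon: add E.
No new states can be added; the closed set is {A, B, C, E, F, H}.

{A, B, C, E, F, H}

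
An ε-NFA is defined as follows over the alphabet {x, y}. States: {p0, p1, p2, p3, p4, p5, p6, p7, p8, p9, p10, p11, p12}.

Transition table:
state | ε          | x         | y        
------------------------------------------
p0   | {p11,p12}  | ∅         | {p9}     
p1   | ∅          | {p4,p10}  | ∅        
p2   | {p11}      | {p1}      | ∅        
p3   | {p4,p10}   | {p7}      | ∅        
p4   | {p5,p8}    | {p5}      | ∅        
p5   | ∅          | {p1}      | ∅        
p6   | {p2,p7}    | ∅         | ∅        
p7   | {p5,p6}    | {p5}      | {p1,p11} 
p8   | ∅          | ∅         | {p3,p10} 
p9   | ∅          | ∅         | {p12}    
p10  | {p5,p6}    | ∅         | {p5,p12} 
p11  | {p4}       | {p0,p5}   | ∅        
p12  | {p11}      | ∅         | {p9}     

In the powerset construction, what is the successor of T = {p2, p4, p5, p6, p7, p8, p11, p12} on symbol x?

p2 on x → {p1}.
p4 on x → {p5}.
p5 on x → {p1}.
p7 on x → {p5}.
p11 on x → {p0, p5}.
No x-transition from p6, p8, p12.
Union after reading x: {p0, p1, p5}.
Now take the ε-closure:
From p0 via ε: add p11, p12.
From p11 via ε: add p4.
From p4 via ε: add p8.
No new states can be added; the closed set is {p0, p1, p4, p5, p8, p11, p12}.

{p0, p1, p4, p5, p8, p11, p12}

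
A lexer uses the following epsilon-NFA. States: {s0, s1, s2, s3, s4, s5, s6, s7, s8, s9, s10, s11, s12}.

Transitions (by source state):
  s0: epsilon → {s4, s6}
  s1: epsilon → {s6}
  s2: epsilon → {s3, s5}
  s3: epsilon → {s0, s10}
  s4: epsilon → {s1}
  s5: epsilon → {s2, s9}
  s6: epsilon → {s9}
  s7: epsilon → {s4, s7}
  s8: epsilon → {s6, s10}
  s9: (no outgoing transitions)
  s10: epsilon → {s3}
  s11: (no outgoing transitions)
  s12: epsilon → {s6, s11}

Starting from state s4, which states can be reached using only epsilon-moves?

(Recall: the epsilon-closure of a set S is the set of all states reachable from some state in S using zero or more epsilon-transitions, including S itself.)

Start with {s4}.
From s4 via epsilon: add s1.
From s1 via epsilon: add s6.
From s6 via epsilon: add s9.
No new states can be added; the closed set is {s1, s4, s6, s9}.

{s1, s4, s6, s9}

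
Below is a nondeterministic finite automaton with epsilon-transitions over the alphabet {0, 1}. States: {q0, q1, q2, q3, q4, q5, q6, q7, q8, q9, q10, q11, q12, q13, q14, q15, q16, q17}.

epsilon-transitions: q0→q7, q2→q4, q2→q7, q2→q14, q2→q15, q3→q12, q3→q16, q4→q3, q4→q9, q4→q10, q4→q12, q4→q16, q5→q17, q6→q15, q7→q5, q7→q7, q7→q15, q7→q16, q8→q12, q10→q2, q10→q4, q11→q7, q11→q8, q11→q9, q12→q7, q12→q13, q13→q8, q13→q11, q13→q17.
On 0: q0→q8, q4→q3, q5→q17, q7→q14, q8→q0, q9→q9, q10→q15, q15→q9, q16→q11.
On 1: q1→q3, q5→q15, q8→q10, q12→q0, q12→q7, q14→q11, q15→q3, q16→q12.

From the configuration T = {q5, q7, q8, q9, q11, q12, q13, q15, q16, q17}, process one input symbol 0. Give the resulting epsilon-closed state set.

q5 on 0 → {q17}.
q7 on 0 → {q14}.
q8 on 0 → {q0}.
q9 on 0 → {q9}.
q15 on 0 → {q9}.
q16 on 0 → {q11}.
No 0-transition from q11, q12, q13, q17.
Union after reading 0: {q0, q9, q11, q14, q17}.
Now take the epsilon-closure:
From q0 via epsilon: add q7.
From q11 via epsilon: add q8.
From q7 via epsilon: add q5, q15, q16.
From q8 via epsilon: add q12.
From q12 via epsilon: add q13.
No new states can be added; the closed set is {q0, q5, q7, q8, q9, q11, q12, q13, q14, q15, q16, q17}.

{q0, q5, q7, q8, q9, q11, q12, q13, q14, q15, q16, q17}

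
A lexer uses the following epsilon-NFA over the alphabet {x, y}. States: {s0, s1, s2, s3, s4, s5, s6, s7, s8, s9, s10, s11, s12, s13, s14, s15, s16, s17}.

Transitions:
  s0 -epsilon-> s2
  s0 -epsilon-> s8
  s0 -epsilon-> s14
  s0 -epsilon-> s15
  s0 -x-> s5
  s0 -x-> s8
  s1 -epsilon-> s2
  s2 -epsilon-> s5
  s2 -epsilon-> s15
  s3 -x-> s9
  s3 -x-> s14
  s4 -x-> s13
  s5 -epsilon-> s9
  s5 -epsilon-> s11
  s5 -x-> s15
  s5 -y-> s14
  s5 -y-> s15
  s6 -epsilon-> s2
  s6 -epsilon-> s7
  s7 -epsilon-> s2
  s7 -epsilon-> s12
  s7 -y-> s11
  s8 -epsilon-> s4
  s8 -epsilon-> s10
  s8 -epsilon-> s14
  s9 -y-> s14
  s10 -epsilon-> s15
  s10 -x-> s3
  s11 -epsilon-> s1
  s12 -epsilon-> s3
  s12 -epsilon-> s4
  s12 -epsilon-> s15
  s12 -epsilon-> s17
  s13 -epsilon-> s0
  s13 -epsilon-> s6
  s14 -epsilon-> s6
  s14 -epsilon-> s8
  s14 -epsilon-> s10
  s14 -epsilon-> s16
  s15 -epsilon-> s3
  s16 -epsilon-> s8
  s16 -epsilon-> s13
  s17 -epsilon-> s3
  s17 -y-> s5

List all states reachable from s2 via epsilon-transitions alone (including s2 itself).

Start with {s2}.
From s2 via epsilon: add s5, s15.
From s5 via epsilon: add s9, s11.
From s15 via epsilon: add s3.
From s11 via epsilon: add s1.
No new states can be added; the closed set is {s1, s2, s3, s5, s9, s11, s15}.

{s1, s2, s3, s5, s9, s11, s15}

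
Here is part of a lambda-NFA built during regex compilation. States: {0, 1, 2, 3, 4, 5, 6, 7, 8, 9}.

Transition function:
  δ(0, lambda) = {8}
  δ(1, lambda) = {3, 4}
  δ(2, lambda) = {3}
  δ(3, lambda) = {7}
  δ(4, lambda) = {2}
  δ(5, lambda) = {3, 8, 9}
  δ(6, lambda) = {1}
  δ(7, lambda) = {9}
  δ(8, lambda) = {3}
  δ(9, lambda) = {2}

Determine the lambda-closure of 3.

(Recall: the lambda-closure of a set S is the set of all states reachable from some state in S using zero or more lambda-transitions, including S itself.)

{2, 3, 7, 9}

Start with {3}.
From 3 via lambda: add 7.
From 7 via lambda: add 9.
From 9 via lambda: add 2.
No new states can be added; the closed set is {2, 3, 7, 9}.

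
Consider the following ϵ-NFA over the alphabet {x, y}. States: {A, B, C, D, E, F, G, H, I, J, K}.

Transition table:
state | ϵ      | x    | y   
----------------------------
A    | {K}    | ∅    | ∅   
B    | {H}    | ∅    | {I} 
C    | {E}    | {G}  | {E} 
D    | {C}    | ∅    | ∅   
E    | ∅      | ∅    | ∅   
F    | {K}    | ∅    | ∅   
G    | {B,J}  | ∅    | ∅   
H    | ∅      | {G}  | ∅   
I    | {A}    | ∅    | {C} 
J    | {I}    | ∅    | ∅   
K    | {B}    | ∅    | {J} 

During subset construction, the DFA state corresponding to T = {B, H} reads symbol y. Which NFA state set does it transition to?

{A, B, H, I, K}

B on y → {I}.
No y-transition from H.
Union after reading y: {I}.
Now take the ϵ-closure:
From I via ϵ: add A.
From A via ϵ: add K.
From K via ϵ: add B.
From B via ϵ: add H.
No new states can be added; the closed set is {A, B, H, I, K}.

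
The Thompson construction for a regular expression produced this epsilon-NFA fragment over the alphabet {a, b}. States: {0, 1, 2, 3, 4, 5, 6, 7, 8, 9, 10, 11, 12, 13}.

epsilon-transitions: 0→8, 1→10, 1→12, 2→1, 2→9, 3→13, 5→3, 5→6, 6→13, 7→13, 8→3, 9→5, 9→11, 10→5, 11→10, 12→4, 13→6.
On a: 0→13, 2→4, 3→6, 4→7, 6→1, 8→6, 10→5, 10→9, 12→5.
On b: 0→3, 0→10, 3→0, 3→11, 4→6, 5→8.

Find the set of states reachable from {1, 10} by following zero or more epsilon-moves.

Start with {1, 10}.
From 1 via epsilon: add 12.
From 10 via epsilon: add 5.
From 5 via epsilon: add 3, 6.
From 12 via epsilon: add 4.
From 3 via epsilon: add 13.
No new states can be added; the closed set is {1, 3, 4, 5, 6, 10, 12, 13}.

{1, 3, 4, 5, 6, 10, 12, 13}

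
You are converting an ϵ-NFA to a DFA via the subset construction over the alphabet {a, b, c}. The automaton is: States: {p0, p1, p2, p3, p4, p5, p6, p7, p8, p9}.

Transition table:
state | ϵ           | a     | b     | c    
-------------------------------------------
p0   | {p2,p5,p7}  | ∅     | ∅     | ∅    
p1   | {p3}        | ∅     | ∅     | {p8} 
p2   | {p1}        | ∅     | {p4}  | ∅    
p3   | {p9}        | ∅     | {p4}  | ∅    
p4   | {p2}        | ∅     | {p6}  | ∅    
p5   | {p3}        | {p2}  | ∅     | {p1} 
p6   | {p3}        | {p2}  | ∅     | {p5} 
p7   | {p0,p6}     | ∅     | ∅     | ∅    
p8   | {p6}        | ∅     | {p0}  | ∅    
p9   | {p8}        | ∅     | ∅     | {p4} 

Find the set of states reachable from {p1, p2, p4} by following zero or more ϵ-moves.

{p1, p2, p3, p4, p6, p8, p9}

Start with {p1, p2, p4}.
From p1 via ϵ: add p3.
From p3 via ϵ: add p9.
From p9 via ϵ: add p8.
From p8 via ϵ: add p6.
No new states can be added; the closed set is {p1, p2, p3, p4, p6, p8, p9}.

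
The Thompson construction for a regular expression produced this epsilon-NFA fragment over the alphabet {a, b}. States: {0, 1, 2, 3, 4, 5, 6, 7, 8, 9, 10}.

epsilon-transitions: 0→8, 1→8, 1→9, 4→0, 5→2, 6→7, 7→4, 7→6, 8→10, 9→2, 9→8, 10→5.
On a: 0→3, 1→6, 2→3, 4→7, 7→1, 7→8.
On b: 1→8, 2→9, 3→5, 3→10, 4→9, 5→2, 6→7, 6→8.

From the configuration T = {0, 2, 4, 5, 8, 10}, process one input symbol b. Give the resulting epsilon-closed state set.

{2, 5, 8, 9, 10}

2 on b → {9}.
4 on b → {9}.
5 on b → {2}.
No b-transition from 0, 8, 10.
Union after reading b: {2, 9}.
Now take the epsilon-closure:
From 9 via epsilon: add 8.
From 8 via epsilon: add 10.
From 10 via epsilon: add 5.
No new states can be added; the closed set is {2, 5, 8, 9, 10}.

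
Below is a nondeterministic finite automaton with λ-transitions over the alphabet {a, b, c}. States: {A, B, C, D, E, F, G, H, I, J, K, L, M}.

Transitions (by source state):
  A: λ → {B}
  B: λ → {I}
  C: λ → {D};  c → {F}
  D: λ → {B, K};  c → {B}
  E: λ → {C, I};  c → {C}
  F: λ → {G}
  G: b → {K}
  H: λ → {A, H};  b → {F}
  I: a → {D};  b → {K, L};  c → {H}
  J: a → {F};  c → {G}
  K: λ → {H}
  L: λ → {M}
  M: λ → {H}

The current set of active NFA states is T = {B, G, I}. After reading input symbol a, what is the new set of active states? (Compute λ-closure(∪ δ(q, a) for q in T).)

{A, B, D, H, I, K}

I on a → {D}.
No a-transition from B, G.
Union after reading a: {D}.
Now take the λ-closure:
From D via λ: add B, K.
From B via λ: add I.
From K via λ: add H.
From H via λ: add A.
No new states can be added; the closed set is {A, B, D, H, I, K}.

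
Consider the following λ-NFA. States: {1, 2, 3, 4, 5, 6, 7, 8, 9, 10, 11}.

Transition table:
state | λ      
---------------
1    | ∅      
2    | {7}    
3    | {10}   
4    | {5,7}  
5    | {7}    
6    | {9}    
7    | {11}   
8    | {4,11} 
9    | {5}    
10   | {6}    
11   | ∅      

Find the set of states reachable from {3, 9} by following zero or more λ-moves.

Start with {3, 9}.
From 3 via λ: add 10.
From 9 via λ: add 5.
From 5 via λ: add 7.
From 10 via λ: add 6.
From 7 via λ: add 11.
No new states can be added; the closed set is {3, 5, 6, 7, 9, 10, 11}.

{3, 5, 6, 7, 9, 10, 11}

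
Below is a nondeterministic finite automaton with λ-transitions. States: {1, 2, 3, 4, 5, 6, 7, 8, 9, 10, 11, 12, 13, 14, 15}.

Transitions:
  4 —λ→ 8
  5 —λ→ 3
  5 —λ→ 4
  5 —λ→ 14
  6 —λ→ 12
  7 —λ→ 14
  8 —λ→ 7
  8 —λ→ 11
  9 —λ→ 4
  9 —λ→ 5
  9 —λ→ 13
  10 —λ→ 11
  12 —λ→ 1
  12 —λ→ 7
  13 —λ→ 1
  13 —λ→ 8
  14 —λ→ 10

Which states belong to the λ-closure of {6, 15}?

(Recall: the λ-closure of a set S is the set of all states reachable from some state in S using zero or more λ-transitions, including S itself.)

{1, 6, 7, 10, 11, 12, 14, 15}

Start with {6, 15}.
From 6 via λ: add 12.
From 12 via λ: add 1, 7.
From 7 via λ: add 14.
From 14 via λ: add 10.
From 10 via λ: add 11.
No new states can be added; the closed set is {1, 6, 7, 10, 11, 12, 14, 15}.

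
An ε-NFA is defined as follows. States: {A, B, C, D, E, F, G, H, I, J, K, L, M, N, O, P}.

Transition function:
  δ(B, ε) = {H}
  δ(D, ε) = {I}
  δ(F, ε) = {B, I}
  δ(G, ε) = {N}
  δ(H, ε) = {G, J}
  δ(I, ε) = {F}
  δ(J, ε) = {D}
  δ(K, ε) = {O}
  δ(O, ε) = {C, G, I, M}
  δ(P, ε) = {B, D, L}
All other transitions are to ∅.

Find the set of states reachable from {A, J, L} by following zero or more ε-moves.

{A, B, D, F, G, H, I, J, L, N}

Start with {A, J, L}.
From J via ε: add D.
From D via ε: add I.
From I via ε: add F.
From F via ε: add B.
From B via ε: add H.
From H via ε: add G.
From G via ε: add N.
No new states can be added; the closed set is {A, B, D, F, G, H, I, J, L, N}.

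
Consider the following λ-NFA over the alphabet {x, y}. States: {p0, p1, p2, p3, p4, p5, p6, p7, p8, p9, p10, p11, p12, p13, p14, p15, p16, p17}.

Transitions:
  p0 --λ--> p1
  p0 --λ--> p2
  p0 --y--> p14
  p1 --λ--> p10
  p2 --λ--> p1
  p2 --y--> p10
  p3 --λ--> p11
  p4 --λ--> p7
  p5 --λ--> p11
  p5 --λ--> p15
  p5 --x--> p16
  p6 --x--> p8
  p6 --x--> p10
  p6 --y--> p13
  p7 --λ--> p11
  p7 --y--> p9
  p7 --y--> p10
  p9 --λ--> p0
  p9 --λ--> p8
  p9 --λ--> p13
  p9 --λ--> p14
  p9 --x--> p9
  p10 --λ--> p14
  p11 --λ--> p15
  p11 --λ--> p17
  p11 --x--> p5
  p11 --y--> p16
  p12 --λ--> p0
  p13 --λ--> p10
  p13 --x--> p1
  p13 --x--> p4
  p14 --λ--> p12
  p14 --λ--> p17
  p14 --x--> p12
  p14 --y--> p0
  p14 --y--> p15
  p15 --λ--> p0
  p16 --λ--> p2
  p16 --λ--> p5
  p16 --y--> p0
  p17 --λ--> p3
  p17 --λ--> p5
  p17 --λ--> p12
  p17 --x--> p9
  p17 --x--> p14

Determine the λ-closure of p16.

{p0, p1, p2, p3, p5, p10, p11, p12, p14, p15, p16, p17}

Start with {p16}.
From p16 via λ: add p2, p5.
From p2 via λ: add p1.
From p5 via λ: add p11, p15.
From p1 via λ: add p10.
From p11 via λ: add p17.
From p15 via λ: add p0.
From p10 via λ: add p14.
From p17 via λ: add p3, p12.
No new states can be added; the closed set is {p0, p1, p2, p3, p5, p10, p11, p12, p14, p15, p16, p17}.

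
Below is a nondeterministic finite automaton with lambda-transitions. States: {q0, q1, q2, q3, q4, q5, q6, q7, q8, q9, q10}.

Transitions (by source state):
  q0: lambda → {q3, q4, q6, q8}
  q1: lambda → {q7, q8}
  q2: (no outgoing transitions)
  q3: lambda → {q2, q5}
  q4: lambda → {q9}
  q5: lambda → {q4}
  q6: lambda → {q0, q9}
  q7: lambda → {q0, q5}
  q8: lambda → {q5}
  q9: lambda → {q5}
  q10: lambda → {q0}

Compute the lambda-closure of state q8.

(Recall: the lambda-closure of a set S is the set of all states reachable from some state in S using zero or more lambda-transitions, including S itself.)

Start with {q8}.
From q8 via lambda: add q5.
From q5 via lambda: add q4.
From q4 via lambda: add q9.
No new states can be added; the closed set is {q4, q5, q8, q9}.

{q4, q5, q8, q9}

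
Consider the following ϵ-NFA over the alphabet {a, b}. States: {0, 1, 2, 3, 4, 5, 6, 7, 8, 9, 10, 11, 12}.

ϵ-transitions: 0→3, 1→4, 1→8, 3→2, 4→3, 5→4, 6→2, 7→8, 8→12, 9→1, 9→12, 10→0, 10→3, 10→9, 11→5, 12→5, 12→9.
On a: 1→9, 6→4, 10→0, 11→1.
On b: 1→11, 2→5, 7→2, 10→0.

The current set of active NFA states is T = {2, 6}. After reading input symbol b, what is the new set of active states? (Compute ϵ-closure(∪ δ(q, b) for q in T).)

{2, 3, 4, 5}

2 on b → {5}.
No b-transition from 6.
Union after reading b: {5}.
Now take the ϵ-closure:
From 5 via ϵ: add 4.
From 4 via ϵ: add 3.
From 3 via ϵ: add 2.
No new states can be added; the closed set is {2, 3, 4, 5}.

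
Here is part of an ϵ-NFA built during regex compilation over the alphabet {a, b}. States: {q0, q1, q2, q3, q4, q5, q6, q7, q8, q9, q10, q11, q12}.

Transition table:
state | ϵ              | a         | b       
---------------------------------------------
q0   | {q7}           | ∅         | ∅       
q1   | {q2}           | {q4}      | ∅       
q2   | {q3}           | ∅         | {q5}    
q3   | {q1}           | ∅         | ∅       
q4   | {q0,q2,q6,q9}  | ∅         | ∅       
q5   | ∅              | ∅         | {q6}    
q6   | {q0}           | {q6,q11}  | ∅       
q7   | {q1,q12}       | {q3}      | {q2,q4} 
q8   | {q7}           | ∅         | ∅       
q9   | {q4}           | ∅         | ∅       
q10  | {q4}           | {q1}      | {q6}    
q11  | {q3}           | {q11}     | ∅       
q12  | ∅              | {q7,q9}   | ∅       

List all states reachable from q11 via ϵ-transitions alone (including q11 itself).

{q1, q2, q3, q11}

Start with {q11}.
From q11 via ϵ: add q3.
From q3 via ϵ: add q1.
From q1 via ϵ: add q2.
No new states can be added; the closed set is {q1, q2, q3, q11}.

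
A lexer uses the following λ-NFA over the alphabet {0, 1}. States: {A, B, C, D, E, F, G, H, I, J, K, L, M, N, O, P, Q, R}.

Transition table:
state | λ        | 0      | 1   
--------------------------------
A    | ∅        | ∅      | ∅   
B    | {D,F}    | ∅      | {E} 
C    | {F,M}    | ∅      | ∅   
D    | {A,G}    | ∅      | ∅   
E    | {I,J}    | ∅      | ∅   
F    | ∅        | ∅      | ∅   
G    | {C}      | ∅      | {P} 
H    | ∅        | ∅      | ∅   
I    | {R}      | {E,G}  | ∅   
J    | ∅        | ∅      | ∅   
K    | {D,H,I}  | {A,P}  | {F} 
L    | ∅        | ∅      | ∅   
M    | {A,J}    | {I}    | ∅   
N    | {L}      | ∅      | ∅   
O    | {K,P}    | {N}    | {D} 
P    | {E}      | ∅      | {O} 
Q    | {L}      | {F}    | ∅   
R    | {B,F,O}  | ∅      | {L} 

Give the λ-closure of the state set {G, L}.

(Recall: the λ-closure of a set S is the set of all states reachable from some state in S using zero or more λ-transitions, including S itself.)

Start with {G, L}.
From G via λ: add C.
From C via λ: add F, M.
From M via λ: add A, J.
No new states can be added; the closed set is {A, C, F, G, J, L, M}.

{A, C, F, G, J, L, M}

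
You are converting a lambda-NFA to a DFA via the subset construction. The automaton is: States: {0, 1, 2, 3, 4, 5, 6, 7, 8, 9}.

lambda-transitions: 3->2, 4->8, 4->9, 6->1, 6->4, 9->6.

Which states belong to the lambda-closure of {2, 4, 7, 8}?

{1, 2, 4, 6, 7, 8, 9}

Start with {2, 4, 7, 8}.
From 4 via lambda: add 9.
From 9 via lambda: add 6.
From 6 via lambda: add 1.
No new states can be added; the closed set is {1, 2, 4, 6, 7, 8, 9}.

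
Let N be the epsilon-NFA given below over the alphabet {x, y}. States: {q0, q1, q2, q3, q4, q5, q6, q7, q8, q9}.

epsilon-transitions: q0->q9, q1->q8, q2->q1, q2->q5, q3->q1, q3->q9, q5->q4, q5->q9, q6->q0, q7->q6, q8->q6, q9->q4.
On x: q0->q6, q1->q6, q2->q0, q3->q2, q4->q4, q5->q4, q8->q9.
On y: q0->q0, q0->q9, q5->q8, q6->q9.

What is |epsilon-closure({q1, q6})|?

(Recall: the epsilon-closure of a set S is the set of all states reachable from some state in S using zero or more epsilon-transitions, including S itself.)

Start with {q1, q6}.
From q1 via epsilon: add q8.
From q6 via epsilon: add q0.
From q0 via epsilon: add q9.
From q9 via epsilon: add q4.
epsilon-closure = {q0, q1, q4, q6, q8, q9}, which has 6 states.

6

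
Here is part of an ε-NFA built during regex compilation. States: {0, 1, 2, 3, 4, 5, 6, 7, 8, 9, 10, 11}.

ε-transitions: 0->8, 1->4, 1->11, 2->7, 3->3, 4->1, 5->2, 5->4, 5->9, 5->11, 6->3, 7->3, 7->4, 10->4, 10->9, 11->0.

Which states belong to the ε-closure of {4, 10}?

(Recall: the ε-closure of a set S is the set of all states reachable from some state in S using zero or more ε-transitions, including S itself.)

{0, 1, 4, 8, 9, 10, 11}

Start with {4, 10}.
From 4 via ε: add 1.
From 10 via ε: add 9.
From 1 via ε: add 11.
From 11 via ε: add 0.
From 0 via ε: add 8.
No new states can be added; the closed set is {0, 1, 4, 8, 9, 10, 11}.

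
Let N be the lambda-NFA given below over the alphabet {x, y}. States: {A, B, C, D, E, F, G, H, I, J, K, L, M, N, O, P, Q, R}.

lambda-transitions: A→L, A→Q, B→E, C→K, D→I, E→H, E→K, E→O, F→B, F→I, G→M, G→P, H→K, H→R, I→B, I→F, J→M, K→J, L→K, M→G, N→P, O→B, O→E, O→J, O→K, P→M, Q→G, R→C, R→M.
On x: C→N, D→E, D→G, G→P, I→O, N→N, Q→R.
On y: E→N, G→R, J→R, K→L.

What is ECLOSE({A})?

{A, G, J, K, L, M, P, Q}

Start with {A}.
From A via lambda: add L, Q.
From L via lambda: add K.
From Q via lambda: add G.
From G via lambda: add M, P.
From K via lambda: add J.
No new states can be added; the closed set is {A, G, J, K, L, M, P, Q}.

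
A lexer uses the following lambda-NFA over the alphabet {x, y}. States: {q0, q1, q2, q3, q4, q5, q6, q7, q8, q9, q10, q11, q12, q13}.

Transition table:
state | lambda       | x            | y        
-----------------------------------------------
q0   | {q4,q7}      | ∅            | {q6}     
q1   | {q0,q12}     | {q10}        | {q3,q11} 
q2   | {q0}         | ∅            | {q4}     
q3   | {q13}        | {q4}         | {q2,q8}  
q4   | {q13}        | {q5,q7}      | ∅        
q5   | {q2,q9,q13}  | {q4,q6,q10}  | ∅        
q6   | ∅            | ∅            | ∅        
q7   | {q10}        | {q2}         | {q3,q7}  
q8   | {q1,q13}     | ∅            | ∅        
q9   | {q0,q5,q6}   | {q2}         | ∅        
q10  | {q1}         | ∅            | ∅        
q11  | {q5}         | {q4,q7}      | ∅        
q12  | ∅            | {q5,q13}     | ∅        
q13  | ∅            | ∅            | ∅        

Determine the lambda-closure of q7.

{q0, q1, q4, q7, q10, q12, q13}

Start with {q7}.
From q7 via lambda: add q10.
From q10 via lambda: add q1.
From q1 via lambda: add q0, q12.
From q0 via lambda: add q4.
From q4 via lambda: add q13.
No new states can be added; the closed set is {q0, q1, q4, q7, q10, q12, q13}.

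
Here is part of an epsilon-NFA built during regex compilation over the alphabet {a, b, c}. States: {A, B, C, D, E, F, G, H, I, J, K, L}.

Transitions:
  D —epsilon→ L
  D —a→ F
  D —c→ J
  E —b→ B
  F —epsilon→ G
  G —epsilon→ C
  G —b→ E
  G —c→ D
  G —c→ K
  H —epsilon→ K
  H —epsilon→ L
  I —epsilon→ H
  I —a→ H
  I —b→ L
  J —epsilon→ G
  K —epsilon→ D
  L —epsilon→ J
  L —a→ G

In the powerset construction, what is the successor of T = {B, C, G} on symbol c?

{C, D, G, J, K, L}

G on c → {D, K}.
No c-transition from B, C.
Union after reading c: {D, K}.
Now take the epsilon-closure:
From D via epsilon: add L.
From L via epsilon: add J.
From J via epsilon: add G.
From G via epsilon: add C.
No new states can be added; the closed set is {C, D, G, J, K, L}.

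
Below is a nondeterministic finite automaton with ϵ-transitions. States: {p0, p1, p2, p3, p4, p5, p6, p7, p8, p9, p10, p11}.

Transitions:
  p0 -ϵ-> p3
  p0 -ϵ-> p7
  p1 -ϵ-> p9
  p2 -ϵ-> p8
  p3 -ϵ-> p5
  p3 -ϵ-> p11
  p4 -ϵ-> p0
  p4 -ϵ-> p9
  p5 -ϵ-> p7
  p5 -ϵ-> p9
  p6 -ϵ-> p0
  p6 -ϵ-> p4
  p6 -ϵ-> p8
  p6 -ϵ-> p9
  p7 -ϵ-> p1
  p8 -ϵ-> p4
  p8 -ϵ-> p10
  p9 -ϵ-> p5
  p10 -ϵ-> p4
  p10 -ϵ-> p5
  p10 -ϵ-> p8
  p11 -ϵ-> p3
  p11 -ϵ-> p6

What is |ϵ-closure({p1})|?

4

Start with {p1}.
From p1 via ϵ: add p9.
From p9 via ϵ: add p5.
From p5 via ϵ: add p7.
ϵ-closure = {p1, p5, p7, p9}, which has 4 states.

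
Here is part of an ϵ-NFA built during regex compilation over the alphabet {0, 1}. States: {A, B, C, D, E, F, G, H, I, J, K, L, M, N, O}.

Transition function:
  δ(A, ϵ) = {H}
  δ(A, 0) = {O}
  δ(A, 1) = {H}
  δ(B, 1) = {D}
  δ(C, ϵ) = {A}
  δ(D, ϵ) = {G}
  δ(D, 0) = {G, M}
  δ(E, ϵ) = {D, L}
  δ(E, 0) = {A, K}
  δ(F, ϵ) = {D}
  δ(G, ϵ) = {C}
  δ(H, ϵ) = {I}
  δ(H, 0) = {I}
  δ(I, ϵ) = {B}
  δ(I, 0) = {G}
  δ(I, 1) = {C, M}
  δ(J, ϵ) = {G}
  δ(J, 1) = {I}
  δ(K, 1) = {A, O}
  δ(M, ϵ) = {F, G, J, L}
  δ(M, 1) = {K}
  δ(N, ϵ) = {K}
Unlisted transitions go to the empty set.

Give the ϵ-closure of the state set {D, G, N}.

Start with {D, G, N}.
From G via ϵ: add C.
From N via ϵ: add K.
From C via ϵ: add A.
From A via ϵ: add H.
From H via ϵ: add I.
From I via ϵ: add B.
No new states can be added; the closed set is {A, B, C, D, G, H, I, K, N}.

{A, B, C, D, G, H, I, K, N}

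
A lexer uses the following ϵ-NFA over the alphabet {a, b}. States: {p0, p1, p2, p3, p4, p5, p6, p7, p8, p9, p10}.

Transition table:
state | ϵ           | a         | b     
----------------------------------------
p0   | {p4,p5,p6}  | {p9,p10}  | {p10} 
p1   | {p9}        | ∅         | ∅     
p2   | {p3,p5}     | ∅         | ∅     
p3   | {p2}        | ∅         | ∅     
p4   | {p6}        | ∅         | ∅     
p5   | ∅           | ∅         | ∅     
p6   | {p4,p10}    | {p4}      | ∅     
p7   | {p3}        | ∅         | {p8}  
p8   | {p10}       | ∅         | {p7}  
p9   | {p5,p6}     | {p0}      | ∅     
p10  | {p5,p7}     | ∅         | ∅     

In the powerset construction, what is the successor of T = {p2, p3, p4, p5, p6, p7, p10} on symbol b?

p7 on b → {p8}.
No b-transition from p2, p3, p4, p5, p6, p10.
Union after reading b: {p8}.
Now take the ϵ-closure:
From p8 via ϵ: add p10.
From p10 via ϵ: add p5, p7.
From p7 via ϵ: add p3.
From p3 via ϵ: add p2.
No new states can be added; the closed set is {p2, p3, p5, p7, p8, p10}.

{p2, p3, p5, p7, p8, p10}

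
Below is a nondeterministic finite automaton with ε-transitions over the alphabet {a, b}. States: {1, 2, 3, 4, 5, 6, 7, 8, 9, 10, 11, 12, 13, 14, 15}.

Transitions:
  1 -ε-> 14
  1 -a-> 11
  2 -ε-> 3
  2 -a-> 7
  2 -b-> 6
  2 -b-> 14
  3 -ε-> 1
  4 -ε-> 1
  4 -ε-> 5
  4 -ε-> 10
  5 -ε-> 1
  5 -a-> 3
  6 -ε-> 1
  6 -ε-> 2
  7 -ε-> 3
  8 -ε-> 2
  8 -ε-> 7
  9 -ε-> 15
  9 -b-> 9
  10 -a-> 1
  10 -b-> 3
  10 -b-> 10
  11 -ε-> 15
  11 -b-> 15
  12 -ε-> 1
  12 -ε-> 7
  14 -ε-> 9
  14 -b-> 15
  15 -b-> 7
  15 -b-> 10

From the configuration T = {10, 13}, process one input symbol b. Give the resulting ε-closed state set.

10 on b → {3, 10}.
No b-transition from 13.
Union after reading b: {3, 10}.
Now take the ε-closure:
From 3 via ε: add 1.
From 1 via ε: add 14.
From 14 via ε: add 9.
From 9 via ε: add 15.
No new states can be added; the closed set is {1, 3, 9, 10, 14, 15}.

{1, 3, 9, 10, 14, 15}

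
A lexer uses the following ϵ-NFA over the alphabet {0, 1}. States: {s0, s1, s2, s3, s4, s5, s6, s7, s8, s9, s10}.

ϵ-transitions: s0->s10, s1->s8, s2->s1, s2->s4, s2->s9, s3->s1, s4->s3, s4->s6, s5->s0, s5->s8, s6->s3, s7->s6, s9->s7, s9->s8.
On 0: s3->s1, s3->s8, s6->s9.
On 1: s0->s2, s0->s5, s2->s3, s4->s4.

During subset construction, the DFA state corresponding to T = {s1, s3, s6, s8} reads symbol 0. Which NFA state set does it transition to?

{s1, s3, s6, s7, s8, s9}

s3 on 0 → {s1, s8}.
s6 on 0 → {s9}.
No 0-transition from s1, s8.
Union after reading 0: {s1, s8, s9}.
Now take the ϵ-closure:
From s9 via ϵ: add s7.
From s7 via ϵ: add s6.
From s6 via ϵ: add s3.
No new states can be added; the closed set is {s1, s3, s6, s7, s8, s9}.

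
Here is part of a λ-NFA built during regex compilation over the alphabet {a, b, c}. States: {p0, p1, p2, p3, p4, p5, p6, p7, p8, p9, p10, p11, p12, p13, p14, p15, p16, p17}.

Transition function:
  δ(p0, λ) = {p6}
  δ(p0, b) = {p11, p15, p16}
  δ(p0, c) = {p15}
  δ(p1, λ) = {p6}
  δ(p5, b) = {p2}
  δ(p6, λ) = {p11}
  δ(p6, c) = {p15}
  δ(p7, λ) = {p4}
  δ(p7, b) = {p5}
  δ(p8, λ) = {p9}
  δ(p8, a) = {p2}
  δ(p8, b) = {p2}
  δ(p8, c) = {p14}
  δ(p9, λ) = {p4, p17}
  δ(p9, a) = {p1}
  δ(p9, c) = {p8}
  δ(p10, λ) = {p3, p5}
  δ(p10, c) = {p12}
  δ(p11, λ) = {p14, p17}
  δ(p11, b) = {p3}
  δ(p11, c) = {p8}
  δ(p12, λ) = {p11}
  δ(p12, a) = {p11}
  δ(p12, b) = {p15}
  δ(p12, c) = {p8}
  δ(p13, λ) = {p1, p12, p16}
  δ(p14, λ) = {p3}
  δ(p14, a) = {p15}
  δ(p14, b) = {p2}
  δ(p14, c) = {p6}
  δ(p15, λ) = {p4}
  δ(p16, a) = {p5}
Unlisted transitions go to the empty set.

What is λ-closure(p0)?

{p0, p3, p6, p11, p14, p17}

Start with {p0}.
From p0 via λ: add p6.
From p6 via λ: add p11.
From p11 via λ: add p14, p17.
From p14 via λ: add p3.
No new states can be added; the closed set is {p0, p3, p6, p11, p14, p17}.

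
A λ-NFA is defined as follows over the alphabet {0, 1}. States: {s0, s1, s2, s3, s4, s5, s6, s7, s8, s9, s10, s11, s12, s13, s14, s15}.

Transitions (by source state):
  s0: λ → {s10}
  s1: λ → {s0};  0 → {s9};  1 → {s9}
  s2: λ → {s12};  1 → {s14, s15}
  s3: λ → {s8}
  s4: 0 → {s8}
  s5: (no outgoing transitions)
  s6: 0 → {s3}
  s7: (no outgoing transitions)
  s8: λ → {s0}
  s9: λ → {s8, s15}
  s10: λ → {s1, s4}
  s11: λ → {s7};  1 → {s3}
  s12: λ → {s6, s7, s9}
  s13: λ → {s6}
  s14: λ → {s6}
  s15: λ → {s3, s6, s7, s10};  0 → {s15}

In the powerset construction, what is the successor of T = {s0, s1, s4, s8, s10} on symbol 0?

{s0, s1, s3, s4, s6, s7, s8, s9, s10, s15}

s1 on 0 → {s9}.
s4 on 0 → {s8}.
No 0-transition from s0, s8, s10.
Union after reading 0: {s8, s9}.
Now take the λ-closure:
From s8 via λ: add s0.
From s9 via λ: add s15.
From s0 via λ: add s10.
From s15 via λ: add s3, s6, s7.
From s10 via λ: add s1, s4.
No new states can be added; the closed set is {s0, s1, s3, s4, s6, s7, s8, s9, s10, s15}.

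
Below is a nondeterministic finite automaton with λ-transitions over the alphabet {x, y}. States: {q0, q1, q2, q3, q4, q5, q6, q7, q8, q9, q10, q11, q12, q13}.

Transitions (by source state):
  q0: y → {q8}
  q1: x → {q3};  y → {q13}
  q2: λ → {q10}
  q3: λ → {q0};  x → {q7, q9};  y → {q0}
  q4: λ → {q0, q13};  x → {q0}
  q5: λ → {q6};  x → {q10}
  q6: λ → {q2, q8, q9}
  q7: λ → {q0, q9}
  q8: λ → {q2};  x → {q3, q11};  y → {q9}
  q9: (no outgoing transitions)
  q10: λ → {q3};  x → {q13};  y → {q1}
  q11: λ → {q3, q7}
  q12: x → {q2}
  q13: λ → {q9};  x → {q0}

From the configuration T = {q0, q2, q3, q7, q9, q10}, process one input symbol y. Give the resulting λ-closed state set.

{q0, q1, q2, q3, q8, q10}

q0 on y → {q8}.
q3 on y → {q0}.
q10 on y → {q1}.
No y-transition from q2, q7, q9.
Union after reading y: {q0, q1, q8}.
Now take the λ-closure:
From q8 via λ: add q2.
From q2 via λ: add q10.
From q10 via λ: add q3.
No new states can be added; the closed set is {q0, q1, q2, q3, q8, q10}.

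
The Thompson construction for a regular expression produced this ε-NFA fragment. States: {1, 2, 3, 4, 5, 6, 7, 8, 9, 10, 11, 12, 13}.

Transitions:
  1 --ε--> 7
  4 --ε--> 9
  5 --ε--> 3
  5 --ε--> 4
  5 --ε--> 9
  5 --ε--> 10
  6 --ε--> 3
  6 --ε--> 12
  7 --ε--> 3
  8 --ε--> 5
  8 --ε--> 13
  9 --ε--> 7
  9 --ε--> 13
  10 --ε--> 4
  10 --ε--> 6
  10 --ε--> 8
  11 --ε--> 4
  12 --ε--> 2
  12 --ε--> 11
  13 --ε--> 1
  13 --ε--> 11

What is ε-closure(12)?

Start with {12}.
From 12 via ε: add 2, 11.
From 11 via ε: add 4.
From 4 via ε: add 9.
From 9 via ε: add 7, 13.
From 7 via ε: add 3.
From 13 via ε: add 1.
No new states can be added; the closed set is {1, 2, 3, 4, 7, 9, 11, 12, 13}.

{1, 2, 3, 4, 7, 9, 11, 12, 13}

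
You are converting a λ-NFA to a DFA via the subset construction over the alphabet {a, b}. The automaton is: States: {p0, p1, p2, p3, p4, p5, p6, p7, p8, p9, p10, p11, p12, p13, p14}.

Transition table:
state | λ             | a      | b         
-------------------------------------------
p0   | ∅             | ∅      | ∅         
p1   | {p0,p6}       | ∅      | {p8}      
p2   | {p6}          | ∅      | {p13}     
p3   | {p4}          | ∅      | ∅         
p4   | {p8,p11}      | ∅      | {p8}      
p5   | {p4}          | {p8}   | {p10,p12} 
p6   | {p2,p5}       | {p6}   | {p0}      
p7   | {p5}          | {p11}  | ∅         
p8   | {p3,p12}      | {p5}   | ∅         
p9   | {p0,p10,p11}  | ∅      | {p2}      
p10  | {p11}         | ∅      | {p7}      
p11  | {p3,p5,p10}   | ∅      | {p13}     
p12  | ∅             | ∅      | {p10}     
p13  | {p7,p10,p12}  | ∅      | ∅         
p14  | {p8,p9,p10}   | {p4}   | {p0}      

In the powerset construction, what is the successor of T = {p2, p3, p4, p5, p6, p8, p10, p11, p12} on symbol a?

p5 on a → {p8}.
p6 on a → {p6}.
p8 on a → {p5}.
No a-transition from p2, p3, p4, p10, p11, p12.
Union after reading a: {p5, p6, p8}.
Now take the λ-closure:
From p5 via λ: add p4.
From p6 via λ: add p2.
From p8 via λ: add p3, p12.
From p4 via λ: add p11.
From p11 via λ: add p10.
No new states can be added; the closed set is {p2, p3, p4, p5, p6, p8, p10, p11, p12}.

{p2, p3, p4, p5, p6, p8, p10, p11, p12}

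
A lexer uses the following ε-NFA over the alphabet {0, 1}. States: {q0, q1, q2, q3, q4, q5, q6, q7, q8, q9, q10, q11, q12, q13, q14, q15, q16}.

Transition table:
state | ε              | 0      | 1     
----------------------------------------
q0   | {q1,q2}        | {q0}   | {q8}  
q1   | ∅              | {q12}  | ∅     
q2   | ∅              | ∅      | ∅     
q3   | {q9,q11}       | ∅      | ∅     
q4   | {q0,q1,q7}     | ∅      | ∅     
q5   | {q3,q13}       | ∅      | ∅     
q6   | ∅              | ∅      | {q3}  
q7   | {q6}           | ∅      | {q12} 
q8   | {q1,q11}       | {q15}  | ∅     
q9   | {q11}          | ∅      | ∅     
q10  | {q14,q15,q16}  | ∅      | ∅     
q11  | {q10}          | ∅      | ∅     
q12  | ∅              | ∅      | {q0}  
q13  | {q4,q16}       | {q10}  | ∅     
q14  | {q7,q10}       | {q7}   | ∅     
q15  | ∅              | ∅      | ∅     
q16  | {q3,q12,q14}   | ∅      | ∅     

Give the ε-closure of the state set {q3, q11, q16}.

{q3, q6, q7, q9, q10, q11, q12, q14, q15, q16}

Start with {q3, q11, q16}.
From q3 via ε: add q9.
From q11 via ε: add q10.
From q16 via ε: add q12, q14.
From q10 via ε: add q15.
From q14 via ε: add q7.
From q7 via ε: add q6.
No new states can be added; the closed set is {q3, q6, q7, q9, q10, q11, q12, q14, q15, q16}.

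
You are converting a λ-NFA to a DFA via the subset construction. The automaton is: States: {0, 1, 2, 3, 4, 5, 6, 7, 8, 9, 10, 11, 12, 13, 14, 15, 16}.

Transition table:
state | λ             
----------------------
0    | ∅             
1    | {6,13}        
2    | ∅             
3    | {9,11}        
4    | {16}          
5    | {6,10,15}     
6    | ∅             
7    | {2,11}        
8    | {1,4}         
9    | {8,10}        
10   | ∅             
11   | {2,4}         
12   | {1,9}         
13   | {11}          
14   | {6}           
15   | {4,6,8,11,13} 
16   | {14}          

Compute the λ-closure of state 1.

Start with {1}.
From 1 via λ: add 6, 13.
From 13 via λ: add 11.
From 11 via λ: add 2, 4.
From 4 via λ: add 16.
From 16 via λ: add 14.
No new states can be added; the closed set is {1, 2, 4, 6, 11, 13, 14, 16}.

{1, 2, 4, 6, 11, 13, 14, 16}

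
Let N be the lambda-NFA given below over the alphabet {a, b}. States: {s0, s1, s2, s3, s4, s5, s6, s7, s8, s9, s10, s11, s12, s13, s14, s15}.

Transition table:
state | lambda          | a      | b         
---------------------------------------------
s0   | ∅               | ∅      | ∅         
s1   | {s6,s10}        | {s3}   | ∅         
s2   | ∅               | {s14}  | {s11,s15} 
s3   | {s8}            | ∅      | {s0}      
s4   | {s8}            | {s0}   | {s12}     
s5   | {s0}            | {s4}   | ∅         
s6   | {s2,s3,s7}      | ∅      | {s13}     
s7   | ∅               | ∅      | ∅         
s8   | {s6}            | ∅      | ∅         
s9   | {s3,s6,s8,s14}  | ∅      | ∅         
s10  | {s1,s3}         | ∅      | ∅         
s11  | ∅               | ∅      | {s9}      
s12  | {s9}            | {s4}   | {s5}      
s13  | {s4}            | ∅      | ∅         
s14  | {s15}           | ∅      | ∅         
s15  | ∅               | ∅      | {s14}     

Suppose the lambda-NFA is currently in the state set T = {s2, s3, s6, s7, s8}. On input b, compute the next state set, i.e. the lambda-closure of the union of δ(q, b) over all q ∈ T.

{s0, s2, s3, s4, s6, s7, s8, s11, s13, s15}

s2 on b → {s11, s15}.
s3 on b → {s0}.
s6 on b → {s13}.
No b-transition from s7, s8.
Union after reading b: {s0, s11, s13, s15}.
Now take the lambda-closure:
From s13 via lambda: add s4.
From s4 via lambda: add s8.
From s8 via lambda: add s6.
From s6 via lambda: add s2, s3, s7.
No new states can be added; the closed set is {s0, s2, s3, s4, s6, s7, s8, s11, s13, s15}.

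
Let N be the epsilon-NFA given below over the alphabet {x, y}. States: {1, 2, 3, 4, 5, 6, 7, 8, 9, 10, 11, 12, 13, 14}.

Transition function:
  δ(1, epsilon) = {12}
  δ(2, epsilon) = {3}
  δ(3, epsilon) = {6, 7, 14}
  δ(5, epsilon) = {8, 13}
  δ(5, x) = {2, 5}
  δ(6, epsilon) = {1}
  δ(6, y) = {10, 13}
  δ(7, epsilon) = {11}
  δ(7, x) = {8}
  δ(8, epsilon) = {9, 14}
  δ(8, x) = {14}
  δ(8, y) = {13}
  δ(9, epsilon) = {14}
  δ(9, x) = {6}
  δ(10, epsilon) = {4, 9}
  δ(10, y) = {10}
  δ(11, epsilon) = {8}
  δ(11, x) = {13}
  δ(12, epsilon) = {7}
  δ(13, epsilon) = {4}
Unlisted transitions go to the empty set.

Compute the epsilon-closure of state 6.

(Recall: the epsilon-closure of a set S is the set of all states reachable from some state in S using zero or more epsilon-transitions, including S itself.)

{1, 6, 7, 8, 9, 11, 12, 14}

Start with {6}.
From 6 via epsilon: add 1.
From 1 via epsilon: add 12.
From 12 via epsilon: add 7.
From 7 via epsilon: add 11.
From 11 via epsilon: add 8.
From 8 via epsilon: add 9, 14.
No new states can be added; the closed set is {1, 6, 7, 8, 9, 11, 12, 14}.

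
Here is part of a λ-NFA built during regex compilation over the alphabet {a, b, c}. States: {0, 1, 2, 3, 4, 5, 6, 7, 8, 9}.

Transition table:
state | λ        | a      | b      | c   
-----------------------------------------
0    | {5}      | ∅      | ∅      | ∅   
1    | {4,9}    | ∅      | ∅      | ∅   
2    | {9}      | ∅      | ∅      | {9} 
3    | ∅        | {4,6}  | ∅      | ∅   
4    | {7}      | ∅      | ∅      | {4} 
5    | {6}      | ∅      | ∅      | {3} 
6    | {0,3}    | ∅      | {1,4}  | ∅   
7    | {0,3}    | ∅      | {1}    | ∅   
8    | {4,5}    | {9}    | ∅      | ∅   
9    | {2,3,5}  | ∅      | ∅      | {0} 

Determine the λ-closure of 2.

{0, 2, 3, 5, 6, 9}

Start with {2}.
From 2 via λ: add 9.
From 9 via λ: add 3, 5.
From 5 via λ: add 6.
From 6 via λ: add 0.
No new states can be added; the closed set is {0, 2, 3, 5, 6, 9}.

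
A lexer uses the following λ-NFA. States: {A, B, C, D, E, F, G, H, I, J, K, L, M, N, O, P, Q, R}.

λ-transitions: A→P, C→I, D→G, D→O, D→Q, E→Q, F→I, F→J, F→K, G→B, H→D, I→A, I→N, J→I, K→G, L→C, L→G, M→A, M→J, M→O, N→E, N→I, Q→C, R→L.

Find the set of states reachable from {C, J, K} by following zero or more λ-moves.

{A, B, C, E, G, I, J, K, N, P, Q}

Start with {C, J, K}.
From C via λ: add I.
From K via λ: add G.
From G via λ: add B.
From I via λ: add A, N.
From A via λ: add P.
From N via λ: add E.
From E via λ: add Q.
No new states can be added; the closed set is {A, B, C, E, G, I, J, K, N, P, Q}.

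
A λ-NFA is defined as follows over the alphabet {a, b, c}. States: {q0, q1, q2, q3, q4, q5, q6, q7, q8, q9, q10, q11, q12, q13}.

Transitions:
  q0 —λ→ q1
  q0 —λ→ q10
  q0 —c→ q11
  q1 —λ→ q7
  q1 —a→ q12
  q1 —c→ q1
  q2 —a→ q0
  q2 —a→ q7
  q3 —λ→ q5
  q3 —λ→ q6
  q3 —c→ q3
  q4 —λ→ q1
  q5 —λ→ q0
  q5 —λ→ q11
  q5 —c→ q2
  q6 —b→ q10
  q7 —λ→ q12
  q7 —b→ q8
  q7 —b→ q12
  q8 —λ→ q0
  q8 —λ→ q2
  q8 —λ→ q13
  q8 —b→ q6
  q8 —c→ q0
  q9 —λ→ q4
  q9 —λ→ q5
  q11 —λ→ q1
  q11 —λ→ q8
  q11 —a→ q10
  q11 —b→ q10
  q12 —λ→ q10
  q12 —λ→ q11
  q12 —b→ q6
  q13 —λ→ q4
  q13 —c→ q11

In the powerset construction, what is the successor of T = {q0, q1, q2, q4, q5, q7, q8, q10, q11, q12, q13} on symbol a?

q1 on a → {q12}.
q2 on a → {q0, q7}.
q11 on a → {q10}.
No a-transition from q0, q4, q5, q7, q8, q10, q12, q13.
Union after reading a: {q0, q7, q10, q12}.
Now take the λ-closure:
From q0 via λ: add q1.
From q12 via λ: add q11.
From q11 via λ: add q8.
From q8 via λ: add q2, q13.
From q13 via λ: add q4.
No new states can be added; the closed set is {q0, q1, q2, q4, q7, q8, q10, q11, q12, q13}.

{q0, q1, q2, q4, q7, q8, q10, q11, q12, q13}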